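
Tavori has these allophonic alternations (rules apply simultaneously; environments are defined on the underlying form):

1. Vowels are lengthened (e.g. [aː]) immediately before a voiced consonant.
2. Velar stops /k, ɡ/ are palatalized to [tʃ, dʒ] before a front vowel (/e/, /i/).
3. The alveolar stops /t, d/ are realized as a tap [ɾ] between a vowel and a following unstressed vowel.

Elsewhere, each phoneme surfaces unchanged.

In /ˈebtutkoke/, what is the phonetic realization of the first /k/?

[k]

/k/ (between /t/ and /o/) is in the target of rule 2 but the environment (before a front vowel) is not met → [k].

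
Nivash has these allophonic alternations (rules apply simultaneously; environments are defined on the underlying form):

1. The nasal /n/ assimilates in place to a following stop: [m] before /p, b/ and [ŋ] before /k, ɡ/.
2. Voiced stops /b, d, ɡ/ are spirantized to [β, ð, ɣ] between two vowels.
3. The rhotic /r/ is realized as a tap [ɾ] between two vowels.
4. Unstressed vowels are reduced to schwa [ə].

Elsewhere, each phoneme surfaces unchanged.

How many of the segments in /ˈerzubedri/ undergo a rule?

4

Segments that undergo a rule: /u/ → [ə] (rule 4); /b/ → [β] (rule 2); /e/ → [ə] (rule 4); /i/ → [ə] (rule 4).
All other segments surface unchanged.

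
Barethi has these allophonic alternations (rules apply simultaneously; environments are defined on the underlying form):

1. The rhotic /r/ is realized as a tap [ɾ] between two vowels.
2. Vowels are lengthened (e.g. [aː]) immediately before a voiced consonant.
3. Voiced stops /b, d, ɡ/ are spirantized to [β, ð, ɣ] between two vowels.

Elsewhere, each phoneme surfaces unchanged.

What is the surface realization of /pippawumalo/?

/i/ (between /p/ and /p/) is in the target of rule 2 but the environment (before a voiced consonant) is not met → [i].
/a/ meets the environment for rule 2 (before a voiced consonant) → [aː].
/u/ meets the environment for rule 2 (before a voiced consonant) → [uː].
/a/ (between /m/ and /l/): before a voiced consonant, so rule 2 applies → [aː].
/o/ (word-final): rule 2 targets it, but not before a voiced consonant → unchanged [o].

[pippaːwuːmaːlo]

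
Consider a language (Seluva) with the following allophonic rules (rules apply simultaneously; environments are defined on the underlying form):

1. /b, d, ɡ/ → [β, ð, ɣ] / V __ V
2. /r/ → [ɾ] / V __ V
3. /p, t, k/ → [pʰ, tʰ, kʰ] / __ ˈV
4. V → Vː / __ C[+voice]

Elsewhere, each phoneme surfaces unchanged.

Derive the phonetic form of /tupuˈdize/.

[tupuːˈðiːze]

/t/ (word-initial): rule 3 targets it, but not immediately before a stressed vowel → unchanged [t].
/u/ — between /t/ and /p/; rule 4 does not apply here → [u].
/p/ (between /u/ and /u/) is in the target of rule 3 but the environment (immediately before a stressed vowel) is not met → [p].
Rule 4 applies to /u/ (between /p/ and /d/: before a voiced consonant) → [uː].
/d/ (between /u/ and /i/): between two vowels, so rule 1 applies → [ð].
Rule 4 applies to /i/ (between /d/ and /z/: before a voiced consonant) → [iː].
/e/ — word-final; rule 4 does not apply here → [e].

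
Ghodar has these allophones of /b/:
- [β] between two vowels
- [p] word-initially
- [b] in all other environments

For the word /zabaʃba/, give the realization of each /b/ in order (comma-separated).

Occurrence 1 (position 3): between two vowels → [β].
Occurrence 2 (position 6): no conditioning environment matches → elsewhere allophone [b].

[β], [b]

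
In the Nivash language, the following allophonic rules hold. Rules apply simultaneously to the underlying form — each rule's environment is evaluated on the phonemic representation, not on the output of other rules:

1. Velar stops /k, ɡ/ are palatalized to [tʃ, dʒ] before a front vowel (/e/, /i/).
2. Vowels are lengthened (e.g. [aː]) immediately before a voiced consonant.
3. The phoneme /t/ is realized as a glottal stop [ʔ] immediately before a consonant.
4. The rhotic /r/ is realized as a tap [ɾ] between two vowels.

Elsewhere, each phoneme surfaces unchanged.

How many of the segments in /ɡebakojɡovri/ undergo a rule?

4

Segments that undergo a rule: /ɡ/ → [dʒ] (rule 1); /e/ → [eː] (rule 2); /o/ → [oː] (rule 2); /o/ → [oː] (rule 2).
All other segments surface unchanged.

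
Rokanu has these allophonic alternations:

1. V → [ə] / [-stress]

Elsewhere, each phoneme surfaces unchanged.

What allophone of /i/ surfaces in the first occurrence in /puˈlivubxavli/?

/i/ (between /l/ and /v/): rule 1 targets it, but not in an unstressed syllable → unchanged [i].

[i]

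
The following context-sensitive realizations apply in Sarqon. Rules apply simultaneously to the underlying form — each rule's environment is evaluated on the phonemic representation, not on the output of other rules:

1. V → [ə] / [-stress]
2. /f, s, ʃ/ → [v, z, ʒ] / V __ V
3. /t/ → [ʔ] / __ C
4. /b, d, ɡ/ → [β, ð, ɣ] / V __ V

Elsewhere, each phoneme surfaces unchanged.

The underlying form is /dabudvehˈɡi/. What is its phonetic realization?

[dəβədvəhˈɡi]

/d/ (word-initial) is in the target of rule 4 but the environment (between two vowels) is not met → [d].
/a/ — between /d/ and /b/, in an unstressed syllable — surfaces as [ə] (rule 1).
/b/ meets the environment for rule 4 (between two vowels) → [β].
Rule 1 applies to /u/ (between /b/ and /d/: in an unstressed syllable) → [ə].
/d/ (between /u/ and /v/): rule 4 targets it, but not between two vowels → unchanged [d].
/v/ (between /d/ and /e/) is unaffected → [v].
/e/ (between /v/ and /h/): in an unstressed syllable, so rule 1 applies → [ə].
/h/ (between /e/ and /ɡ/): no rule targets it → [h].
/ɡ/ (between /h/ and /i/): rule 4 targets it, but not between two vowels → unchanged [ɡ].
/i/ (word-final): rule 1 targets it, but not in an unstressed syllable → unchanged [i].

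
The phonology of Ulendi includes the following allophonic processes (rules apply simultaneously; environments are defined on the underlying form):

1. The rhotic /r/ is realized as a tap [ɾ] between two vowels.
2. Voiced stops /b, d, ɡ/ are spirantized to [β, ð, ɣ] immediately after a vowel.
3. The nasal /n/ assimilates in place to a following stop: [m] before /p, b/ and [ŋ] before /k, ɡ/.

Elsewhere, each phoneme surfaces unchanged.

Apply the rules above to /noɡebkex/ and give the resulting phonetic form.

/n/ (word-initial): rule 3 targets it, but not before a labial or velar stop → unchanged [n].
/o/ — not in any rule's target class → [o].
/ɡ/ meets the environment for rule 2 (immediately after a vowel) → [ɣ].
/e/ — not in any rule's target class → [e].
Rule 2 applies to /b/ (between /e/ and /k/: immediately after a vowel) → [β].
/k/ (between /b/ and /e/): no rule targets it → [k].
/e/ — not in any rule's target class → [e].
/x/ (word-final) is unaffected → [x].

[noɣeβkex]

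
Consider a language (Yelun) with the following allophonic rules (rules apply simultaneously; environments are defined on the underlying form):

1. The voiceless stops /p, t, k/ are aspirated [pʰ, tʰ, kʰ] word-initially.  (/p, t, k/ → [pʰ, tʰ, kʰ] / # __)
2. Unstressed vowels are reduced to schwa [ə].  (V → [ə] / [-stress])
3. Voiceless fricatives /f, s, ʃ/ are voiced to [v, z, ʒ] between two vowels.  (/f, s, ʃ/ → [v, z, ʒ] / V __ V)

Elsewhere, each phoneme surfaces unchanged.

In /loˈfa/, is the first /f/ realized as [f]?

No

Rule 3 applies to /f/ (between /o/ and /a/: between two vowels) → [v].
The actual realization is [v], not [f].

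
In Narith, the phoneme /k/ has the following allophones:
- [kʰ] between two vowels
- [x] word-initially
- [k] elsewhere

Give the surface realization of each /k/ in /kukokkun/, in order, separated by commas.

Occurrence 1 (position 1): word-initially → [x].
Occurrence 2 (position 3): between two vowels → [kʰ].
Occurrence 3 (position 5): no conditioning environment matches → elsewhere allophone [k].
Occurrence 4 (position 6): no conditioning environment matches → elsewhere allophone [k].

[x], [kʰ], [k], [k]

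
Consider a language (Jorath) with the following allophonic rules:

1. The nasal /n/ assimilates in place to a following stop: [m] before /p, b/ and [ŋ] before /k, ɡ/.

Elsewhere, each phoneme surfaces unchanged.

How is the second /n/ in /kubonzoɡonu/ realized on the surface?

[n]

/n/ (between /o/ and /u/) is in the target of rule 1 but the environment (before a labial or velar stop) is not met → [n].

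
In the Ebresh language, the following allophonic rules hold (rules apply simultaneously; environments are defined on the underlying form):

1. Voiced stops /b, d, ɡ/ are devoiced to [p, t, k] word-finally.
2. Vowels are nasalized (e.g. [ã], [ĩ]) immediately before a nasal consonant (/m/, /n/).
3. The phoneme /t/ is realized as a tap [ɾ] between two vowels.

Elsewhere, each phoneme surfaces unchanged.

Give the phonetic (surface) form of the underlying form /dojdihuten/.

[dojdihuɾẽn]

/d/ (word-initial): rule 1 targets it, but not word-finally → unchanged [d].
/o/ (between /d/ and /j/) is in the target of rule 2 but the environment (before a nasal consonant) is not met → [o].
/j/ (between /o/ and /d/) is unaffected → [j].
/d/ (between /j/ and /i/) fails the environment for rule 1, so it stays [d].
/i/ (between /d/ and /h/) fails the environment for rule 2, so it stays [i].
/h/ — not in any rule's target class → [h].
/u/ (between /h/ and /t/) fails the environment for rule 2, so it stays [u].
/t/ meets the environment for rule 3 (between two vowels) → [ɾ].
/e/ (between /t/ and /n/): before a nasal consonant, so rule 2 applies → [ẽ].
/n/ (word-final): no rule targets it → [n].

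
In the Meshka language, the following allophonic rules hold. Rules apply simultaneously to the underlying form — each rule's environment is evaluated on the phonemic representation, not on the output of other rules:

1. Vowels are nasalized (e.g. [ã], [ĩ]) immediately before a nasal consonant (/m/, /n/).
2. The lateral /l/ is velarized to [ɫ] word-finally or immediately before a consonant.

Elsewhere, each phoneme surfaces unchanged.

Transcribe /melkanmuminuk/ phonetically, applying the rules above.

[meɫkãnmũmĩnuk]

/m/ (word-initial): no rule targets it → [m].
/e/ (between /m/ and /l/) is in the target of rule 1 but the environment (before a nasal consonant) is not met → [e].
/l/ (between /e/ and /k/) occurs word-finally or immediately before a consonant → [ɫ] by rule 2.
/k/ (between /l/ and /a/) is unaffected → [k].
/a/ — between /k/ and /n/, before a nasal consonant — surfaces as [ã] (rule 1).
/n/ — not in any rule's target class → [n].
/m/ stays [m].
/u/ — between /m/ and /m/, before a nasal consonant — surfaces as [ũ] (rule 1).
/m/ (between /u/ and /i/): no rule targets it → [m].
/i/ (between /m/ and /n/): before a nasal consonant, so rule 1 applies → [ĩ].
/n/ stays [n].
/u/ (between /n/ and /k/): rule 1 targets it, but not before a nasal consonant → unchanged [u].
/k/ — not in any rule's target class → [k].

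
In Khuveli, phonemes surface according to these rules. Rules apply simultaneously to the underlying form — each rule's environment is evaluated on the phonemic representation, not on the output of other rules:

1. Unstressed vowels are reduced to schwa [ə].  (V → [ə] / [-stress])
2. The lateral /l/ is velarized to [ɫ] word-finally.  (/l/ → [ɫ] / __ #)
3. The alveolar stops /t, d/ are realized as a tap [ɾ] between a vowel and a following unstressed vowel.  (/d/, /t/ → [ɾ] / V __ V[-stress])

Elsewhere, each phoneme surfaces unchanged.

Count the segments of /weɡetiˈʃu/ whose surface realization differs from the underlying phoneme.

Segments that undergo a rule: /e/ → [ə] (rule 1); /e/ → [ə] (rule 1); /t/ → [ɾ] (rule 3); /i/ → [ə] (rule 1).
All other segments surface unchanged.

4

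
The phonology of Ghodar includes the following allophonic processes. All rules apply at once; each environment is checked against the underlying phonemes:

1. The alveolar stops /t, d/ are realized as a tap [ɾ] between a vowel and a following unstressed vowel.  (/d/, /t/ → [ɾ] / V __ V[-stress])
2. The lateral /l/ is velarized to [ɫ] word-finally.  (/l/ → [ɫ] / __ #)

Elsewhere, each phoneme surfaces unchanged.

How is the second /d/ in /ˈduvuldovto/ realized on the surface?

[d]

/d/ — between /l/ and /o/; rule 1 does not apply here → [d].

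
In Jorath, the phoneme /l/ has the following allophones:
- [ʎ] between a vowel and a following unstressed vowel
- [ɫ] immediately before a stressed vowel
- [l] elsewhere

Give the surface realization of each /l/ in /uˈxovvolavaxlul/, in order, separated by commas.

Occurrence 1 (position 7): between a vowel and a following unstressed vowel → [ʎ].
Occurrence 2 (position 12): no conditioning environment matches → elsewhere allophone [l].
Occurrence 3 (position 14): no conditioning environment matches → elsewhere allophone [l].

[ʎ], [l], [l]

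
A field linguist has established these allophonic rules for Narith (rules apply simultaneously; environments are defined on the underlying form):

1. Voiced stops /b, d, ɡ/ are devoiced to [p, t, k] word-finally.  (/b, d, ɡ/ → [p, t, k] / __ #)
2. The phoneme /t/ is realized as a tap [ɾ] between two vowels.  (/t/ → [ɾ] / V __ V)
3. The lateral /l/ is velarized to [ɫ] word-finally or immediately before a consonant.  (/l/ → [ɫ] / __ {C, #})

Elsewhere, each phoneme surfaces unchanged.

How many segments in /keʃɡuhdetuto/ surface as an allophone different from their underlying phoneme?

2

Segments that undergo a rule: /t/ → [ɾ] (rule 2); /t/ → [ɾ] (rule 2).
All other segments surface unchanged.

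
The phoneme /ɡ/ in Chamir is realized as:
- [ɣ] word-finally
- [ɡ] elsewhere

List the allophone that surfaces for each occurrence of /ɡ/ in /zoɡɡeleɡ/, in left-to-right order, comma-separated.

Occurrence 1 (position 3): no conditioning environment matches → elsewhere allophone [ɡ].
Occurrence 2 (position 4): no conditioning environment matches → elsewhere allophone [ɡ].
Occurrence 3 (position 8): word-finally → [ɣ].

[ɡ], [ɡ], [ɣ]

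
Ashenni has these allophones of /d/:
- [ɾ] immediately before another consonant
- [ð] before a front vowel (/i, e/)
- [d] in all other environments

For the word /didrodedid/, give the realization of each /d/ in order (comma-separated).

[ð], [ɾ], [ð], [ð], [d]

Occurrence 1 (position 1): before a front vowel (/i, e/) → [ð].
Occurrence 2 (position 3): immediately before another consonant → [ɾ].
Occurrence 3 (position 6): before a front vowel (/i, e/) → [ð].
Occurrence 4 (position 8): before a front vowel (/i, e/) → [ð].
Occurrence 5 (position 10): no conditioning environment matches → elsewhere allophone [d].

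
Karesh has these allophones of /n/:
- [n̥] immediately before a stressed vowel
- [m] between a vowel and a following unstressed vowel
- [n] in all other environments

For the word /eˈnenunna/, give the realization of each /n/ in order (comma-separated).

Occurrence 1 (position 2): immediately before a stressed vowel → [n̥].
Occurrence 2 (position 4): between a vowel and a following unstressed vowel → [m].
Occurrence 3 (position 6): no conditioning environment matches → elsewhere allophone [n].
Occurrence 4 (position 7): no conditioning environment matches → elsewhere allophone [n].

[n̥], [m], [n], [n]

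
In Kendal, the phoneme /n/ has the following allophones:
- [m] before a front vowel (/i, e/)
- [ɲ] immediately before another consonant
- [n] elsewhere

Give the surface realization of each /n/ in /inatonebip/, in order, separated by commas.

Occurrence 1 (position 2): no conditioning environment matches → elsewhere allophone [n].
Occurrence 2 (position 6): before a front vowel (/i, e/) → [m].

[n], [m]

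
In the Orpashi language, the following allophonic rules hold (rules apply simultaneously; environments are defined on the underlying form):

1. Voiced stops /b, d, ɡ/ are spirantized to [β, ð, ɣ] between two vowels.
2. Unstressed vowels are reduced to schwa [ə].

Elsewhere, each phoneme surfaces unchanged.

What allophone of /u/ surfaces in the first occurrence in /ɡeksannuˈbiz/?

/u/ (between /n/ and /b/): in an unstressed syllable, so rule 2 applies → [ə].

[ə]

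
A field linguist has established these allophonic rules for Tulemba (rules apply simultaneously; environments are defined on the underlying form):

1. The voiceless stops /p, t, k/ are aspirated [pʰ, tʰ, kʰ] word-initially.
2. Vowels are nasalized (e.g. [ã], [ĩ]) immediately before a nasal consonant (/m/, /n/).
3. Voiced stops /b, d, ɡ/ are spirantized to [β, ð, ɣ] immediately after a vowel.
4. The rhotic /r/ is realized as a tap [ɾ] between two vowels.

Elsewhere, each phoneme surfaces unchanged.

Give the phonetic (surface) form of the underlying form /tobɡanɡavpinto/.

[tʰoβɡãnɡavpĩnto]

/t/ (word-initial): word-initially, so rule 1 applies → [tʰ].
/o/ — between /t/ and /b/; rule 2 does not apply here → [o].
/b/ (between /o/ and /ɡ/): immediately after a vowel, so rule 3 applies → [β].
/ɡ/ (between /b/ and /a/): rule 3 targets it, but not immediately after a vowel → unchanged [ɡ].
/a/ meets the environment for rule 2 (before a nasal consonant) → [ã].
/n/ (between /a/ and /ɡ/): no rule targets it → [n].
/ɡ/ (between /n/ and /a/): rule 3 targets it, but not immediately after a vowel → unchanged [ɡ].
/a/ — between /ɡ/ and /v/; rule 2 does not apply here → [a].
/v/ (between /a/ and /p/) is unaffected → [v].
/p/ (between /v/ and /i/) fails the environment for rule 1, so it stays [p].
/i/ (between /p/ and /n/): before a nasal consonant, so rule 2 applies → [ĩ].
/n/ — not in any rule's target class → [n].
/t/ — between /n/ and /o/; rule 1 does not apply here → [t].
/o/ (word-final) fails the environment for rule 2, so it stays [o].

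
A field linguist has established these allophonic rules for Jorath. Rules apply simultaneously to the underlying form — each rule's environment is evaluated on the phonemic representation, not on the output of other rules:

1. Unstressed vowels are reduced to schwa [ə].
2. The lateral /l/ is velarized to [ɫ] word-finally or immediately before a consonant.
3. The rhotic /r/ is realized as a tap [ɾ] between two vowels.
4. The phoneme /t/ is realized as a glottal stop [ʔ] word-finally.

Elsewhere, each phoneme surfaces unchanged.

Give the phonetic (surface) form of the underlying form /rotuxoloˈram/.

[rətəxələˈɾam]

/r/ (word-initial) is in the target of rule 3 but the environment (between two vowels) is not met → [r].
/o/ (between /r/ and /t/): in an unstressed syllable, so rule 1 applies → [ə].
/t/ (between /o/ and /u/) is in the target of rule 4 but the environment (word-finally) is not met → [t].
/u/ (between /t/ and /x/) occurs in an unstressed syllable → [ə] by rule 1.
/x/ — not in any rule's target class → [x].
/o/ — between /x/ and /l/, in an unstressed syllable — surfaces as [ə] (rule 1).
/l/ — between /o/ and /o/; rule 2 does not apply here → [l].
/o/ (between /l/ and /r/) occurs in an unstressed syllable → [ə] by rule 1.
/r/ (between /o/ and /a/): between two vowels, so rule 3 applies → [ɾ].
/a/ (between /r/ and /m/) is in the target of rule 1 but the environment (in an unstressed syllable) is not met → [a].
/m/ — not in any rule's target class → [m].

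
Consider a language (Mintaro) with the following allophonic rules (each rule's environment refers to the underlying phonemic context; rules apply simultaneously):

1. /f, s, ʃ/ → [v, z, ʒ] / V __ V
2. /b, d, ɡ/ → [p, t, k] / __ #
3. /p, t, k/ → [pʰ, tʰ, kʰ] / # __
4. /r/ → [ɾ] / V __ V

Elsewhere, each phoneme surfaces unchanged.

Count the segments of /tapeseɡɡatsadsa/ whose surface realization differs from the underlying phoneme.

2

Segments that undergo a rule: /t/ → [tʰ] (rule 3); /s/ → [z] (rule 1).
All other segments surface unchanged.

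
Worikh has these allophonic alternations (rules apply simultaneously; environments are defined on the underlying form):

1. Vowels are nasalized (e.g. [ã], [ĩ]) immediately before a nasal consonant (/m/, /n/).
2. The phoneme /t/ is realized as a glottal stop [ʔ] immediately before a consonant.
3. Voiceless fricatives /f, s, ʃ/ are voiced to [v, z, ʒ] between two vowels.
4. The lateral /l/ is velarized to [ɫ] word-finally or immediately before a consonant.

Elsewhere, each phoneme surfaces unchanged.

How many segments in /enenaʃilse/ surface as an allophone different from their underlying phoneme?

Segments that undergo a rule: /e/ → [ẽ] (rule 1); /e/ → [ẽ] (rule 1); /ʃ/ → [ʒ] (rule 3); /l/ → [ɫ] (rule 4).
All other segments surface unchanged.

4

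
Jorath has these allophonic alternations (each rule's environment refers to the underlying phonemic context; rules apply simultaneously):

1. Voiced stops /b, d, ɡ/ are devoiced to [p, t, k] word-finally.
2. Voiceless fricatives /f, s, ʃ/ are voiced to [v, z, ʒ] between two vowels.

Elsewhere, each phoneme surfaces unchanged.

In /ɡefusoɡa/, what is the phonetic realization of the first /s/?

Rule 2 applies to /s/ (between /u/ and /o/: between two vowels) → [z].

[z]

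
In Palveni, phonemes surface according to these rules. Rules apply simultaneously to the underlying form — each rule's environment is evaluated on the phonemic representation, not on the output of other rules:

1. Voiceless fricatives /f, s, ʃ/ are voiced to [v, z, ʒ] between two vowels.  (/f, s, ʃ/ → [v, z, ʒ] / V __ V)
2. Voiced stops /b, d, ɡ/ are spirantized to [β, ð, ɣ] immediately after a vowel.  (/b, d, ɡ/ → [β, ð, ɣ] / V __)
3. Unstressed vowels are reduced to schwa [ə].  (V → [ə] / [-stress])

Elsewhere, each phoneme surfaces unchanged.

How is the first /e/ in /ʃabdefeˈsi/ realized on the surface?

[ə]

Rule 3 applies to /e/ (between /d/ and /f/: in an unstressed syllable) → [ə].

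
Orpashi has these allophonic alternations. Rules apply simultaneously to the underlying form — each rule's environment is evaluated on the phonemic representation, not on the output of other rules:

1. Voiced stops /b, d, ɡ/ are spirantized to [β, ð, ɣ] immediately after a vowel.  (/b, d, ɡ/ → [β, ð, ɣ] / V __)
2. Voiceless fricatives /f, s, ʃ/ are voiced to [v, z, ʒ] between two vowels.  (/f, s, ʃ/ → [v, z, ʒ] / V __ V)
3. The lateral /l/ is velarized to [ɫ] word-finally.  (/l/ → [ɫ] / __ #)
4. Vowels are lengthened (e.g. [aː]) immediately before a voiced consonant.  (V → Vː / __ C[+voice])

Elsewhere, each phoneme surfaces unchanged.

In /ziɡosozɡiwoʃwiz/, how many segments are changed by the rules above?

6

Segments that undergo a rule: /i/ → [iː] (rule 4); /ɡ/ → [ɣ] (rule 1); /s/ → [z] (rule 2); /o/ → [oː] (rule 4); /i/ → [iː] (rule 4); /i/ → [iː] (rule 4).
All other segments surface unchanged.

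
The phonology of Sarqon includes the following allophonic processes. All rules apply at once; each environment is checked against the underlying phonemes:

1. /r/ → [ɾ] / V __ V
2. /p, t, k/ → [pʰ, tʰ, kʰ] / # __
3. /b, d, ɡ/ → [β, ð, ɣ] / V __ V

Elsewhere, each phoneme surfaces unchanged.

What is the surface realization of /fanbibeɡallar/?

/b/ (between /n/ and /i/) is in the target of rule 3 but the environment (between two vowels) is not met → [b].
/b/ — between /i/ and /e/, between two vowels — surfaces as [β] (rule 3).
/ɡ/ (between /e/ and /a/) occurs between two vowels → [ɣ] by rule 3.
/r/ — word-final; rule 1 does not apply here → [r].

[fanbiβeɣallar]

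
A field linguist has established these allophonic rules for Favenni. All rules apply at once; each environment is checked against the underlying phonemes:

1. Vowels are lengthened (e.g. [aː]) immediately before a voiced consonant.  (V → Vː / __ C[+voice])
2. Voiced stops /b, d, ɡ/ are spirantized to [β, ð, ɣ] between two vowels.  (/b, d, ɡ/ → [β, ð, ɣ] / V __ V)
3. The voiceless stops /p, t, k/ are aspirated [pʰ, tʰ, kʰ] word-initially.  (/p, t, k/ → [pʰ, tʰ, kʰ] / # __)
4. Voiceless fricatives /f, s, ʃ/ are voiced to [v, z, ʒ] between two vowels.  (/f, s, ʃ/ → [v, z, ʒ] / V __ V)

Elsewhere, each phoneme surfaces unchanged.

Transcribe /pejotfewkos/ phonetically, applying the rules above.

Rule 3 applies to /p/ (word-initial: word-initially) → [pʰ].
/e/ (between /p/ and /j/): before a voiced consonant, so rule 1 applies → [eː].
/j/ stays [j].
/o/ — between /j/ and /t/; rule 1 does not apply here → [o].
/t/ (between /o/ and /f/): rule 3 targets it, but not word-initially → unchanged [t].
/f/ (between /t/ and /e/) fails the environment for rule 4, so it stays [f].
/e/ meets the environment for rule 1 (before a voiced consonant) → [eː].
/w/ — not in any rule's target class → [w].
/k/ (between /w/ and /o/) is in the target of rule 3 but the environment (word-initially) is not met → [k].
/o/ — between /k/ and /s/; rule 1 does not apply here → [o].
/s/ (word-final): rule 4 targets it, but not between two vowels → unchanged [s].

[pʰeːjotfeːwkos]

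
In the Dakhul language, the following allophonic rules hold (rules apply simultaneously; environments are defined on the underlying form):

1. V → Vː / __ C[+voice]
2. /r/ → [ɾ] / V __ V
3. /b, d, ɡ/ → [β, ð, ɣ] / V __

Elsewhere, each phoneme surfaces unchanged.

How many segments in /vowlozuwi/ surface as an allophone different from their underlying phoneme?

Segments that undergo a rule: /o/ → [oː] (rule 1); /o/ → [oː] (rule 1); /u/ → [uː] (rule 1).
All other segments surface unchanged.

3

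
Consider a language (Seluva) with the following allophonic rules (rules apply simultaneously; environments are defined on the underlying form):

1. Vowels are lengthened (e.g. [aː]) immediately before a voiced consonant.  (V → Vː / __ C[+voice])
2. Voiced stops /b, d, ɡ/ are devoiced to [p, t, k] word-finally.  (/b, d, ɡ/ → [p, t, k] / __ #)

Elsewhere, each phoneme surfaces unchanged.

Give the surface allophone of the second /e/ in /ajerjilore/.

/e/ (word-final) is in the target of rule 1 but the environment (before a voiced consonant) is not met → [e].

[e]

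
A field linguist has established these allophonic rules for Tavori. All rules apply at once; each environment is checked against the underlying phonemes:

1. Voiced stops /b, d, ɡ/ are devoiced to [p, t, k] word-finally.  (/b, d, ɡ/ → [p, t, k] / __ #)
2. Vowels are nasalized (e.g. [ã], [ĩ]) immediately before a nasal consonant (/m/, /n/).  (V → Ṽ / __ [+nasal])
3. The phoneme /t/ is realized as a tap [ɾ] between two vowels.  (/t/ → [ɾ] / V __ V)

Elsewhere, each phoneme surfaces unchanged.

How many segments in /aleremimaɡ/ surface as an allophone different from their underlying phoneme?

3

Segments that undergo a rule: /e/ → [ẽ] (rule 2); /i/ → [ĩ] (rule 2); /ɡ/ → [k] (rule 1).
All other segments surface unchanged.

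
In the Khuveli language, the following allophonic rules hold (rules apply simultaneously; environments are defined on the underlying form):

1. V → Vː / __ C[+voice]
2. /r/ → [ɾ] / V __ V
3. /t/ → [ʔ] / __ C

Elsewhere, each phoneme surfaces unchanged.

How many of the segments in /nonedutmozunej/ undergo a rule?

6

Segments that undergo a rule: /o/ → [oː] (rule 1); /e/ → [eː] (rule 1); /t/ → [ʔ] (rule 3); /o/ → [oː] (rule 1); /u/ → [uː] (rule 1); /e/ → [eː] (rule 1).
All other segments surface unchanged.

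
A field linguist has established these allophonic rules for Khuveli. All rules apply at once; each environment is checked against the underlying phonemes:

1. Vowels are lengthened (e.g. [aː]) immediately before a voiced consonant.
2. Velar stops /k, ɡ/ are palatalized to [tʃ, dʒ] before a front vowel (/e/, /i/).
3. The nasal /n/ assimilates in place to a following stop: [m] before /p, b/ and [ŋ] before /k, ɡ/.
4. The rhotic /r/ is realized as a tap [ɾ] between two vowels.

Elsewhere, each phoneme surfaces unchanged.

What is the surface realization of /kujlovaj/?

/k/ — word-initial; rule 2 does not apply here → [k].
/u/ (between /k/ and /j/) occurs before a voiced consonant → [uː] by rule 1.
/j/ — not in any rule's target class → [j].
/l/ — not in any rule's target class → [l].
/o/ (between /l/ and /v/): before a voiced consonant, so rule 1 applies → [oː].
/v/ stays [v].
/a/ meets the environment for rule 1 (before a voiced consonant) → [aː].
/j/ (word-final) is unaffected → [j].

[kuːjloːvaːj]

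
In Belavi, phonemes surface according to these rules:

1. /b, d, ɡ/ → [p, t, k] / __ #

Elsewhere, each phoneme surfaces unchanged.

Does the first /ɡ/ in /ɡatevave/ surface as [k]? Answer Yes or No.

No

/ɡ/ (word-initial) is in the target of rule 1 but the environment (word-finally) is not met → [ɡ].
The actual realization is [ɡ], not [k].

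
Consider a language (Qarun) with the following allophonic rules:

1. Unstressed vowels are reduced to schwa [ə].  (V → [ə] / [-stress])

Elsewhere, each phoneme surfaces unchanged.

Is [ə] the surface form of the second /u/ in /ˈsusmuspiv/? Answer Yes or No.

Yes

/u/ (between /m/ and /s/): in an unstressed syllable, so rule 1 applies → [ə].
The actual realization is [ə], which matches [ə].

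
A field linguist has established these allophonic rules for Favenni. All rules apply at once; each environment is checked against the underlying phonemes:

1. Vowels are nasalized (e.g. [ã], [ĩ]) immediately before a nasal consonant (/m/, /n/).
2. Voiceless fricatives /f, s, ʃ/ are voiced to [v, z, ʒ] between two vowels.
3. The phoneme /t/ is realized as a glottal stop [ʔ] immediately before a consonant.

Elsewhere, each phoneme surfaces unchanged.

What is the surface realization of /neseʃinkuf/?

[nezeʒĩnkuf]

/e/ (between /n/ and /s/) fails the environment for rule 1, so it stays [e].
/s/ (between /e/ and /e/) occurs between two vowels → [z] by rule 2.
/e/ — between /s/ and /ʃ/; rule 1 does not apply here → [e].
/ʃ/ meets the environment for rule 2 (between two vowels) → [ʒ].
/i/ — between /ʃ/ and /n/, before a nasal consonant — surfaces as [ĩ] (rule 1).
/u/ — between /k/ and /f/; rule 1 does not apply here → [u].
/f/ (word-final) fails the environment for rule 2, so it stays [f].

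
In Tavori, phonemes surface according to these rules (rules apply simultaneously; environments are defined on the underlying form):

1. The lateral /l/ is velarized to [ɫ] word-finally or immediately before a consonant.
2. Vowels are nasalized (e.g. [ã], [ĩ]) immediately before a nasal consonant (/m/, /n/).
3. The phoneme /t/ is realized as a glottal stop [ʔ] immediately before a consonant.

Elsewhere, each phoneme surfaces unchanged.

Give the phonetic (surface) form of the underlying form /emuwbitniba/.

/e/ (word-initial) occurs before a nasal consonant → [ẽ] by rule 2.
/m/ stays [m].
/u/ (between /m/ and /w/) fails the environment for rule 2, so it stays [u].
/w/ (between /u/ and /b/): no rule targets it → [w].
/b/ — not in any rule's target class → [b].
/i/ (between /b/ and /t/) is in the target of rule 2 but the environment (before a nasal consonant) is not met → [i].
/t/ (between /i/ and /n/) occurs immediately before a consonant → [ʔ] by rule 3.
/n/ (between /t/ and /i/) is unaffected → [n].
/i/ (between /n/ and /b/) fails the environment for rule 2, so it stays [i].
/b/ — not in any rule's target class → [b].
/a/ (word-final): rule 2 targets it, but not before a nasal consonant → unchanged [a].

[ẽmuwbiʔniba]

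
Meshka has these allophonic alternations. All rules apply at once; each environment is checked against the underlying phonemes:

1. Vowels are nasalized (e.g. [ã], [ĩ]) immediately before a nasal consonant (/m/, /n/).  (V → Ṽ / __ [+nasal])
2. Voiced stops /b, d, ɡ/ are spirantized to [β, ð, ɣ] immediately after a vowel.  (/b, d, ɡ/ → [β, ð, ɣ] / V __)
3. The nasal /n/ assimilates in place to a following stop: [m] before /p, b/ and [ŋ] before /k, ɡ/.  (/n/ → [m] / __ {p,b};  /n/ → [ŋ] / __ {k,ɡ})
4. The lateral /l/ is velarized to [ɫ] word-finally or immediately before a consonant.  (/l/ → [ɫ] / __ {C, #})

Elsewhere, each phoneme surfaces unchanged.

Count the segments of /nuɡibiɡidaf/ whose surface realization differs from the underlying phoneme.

4

Segments that undergo a rule: /ɡ/ → [ɣ] (rule 2); /b/ → [β] (rule 2); /ɡ/ → [ɣ] (rule 2); /d/ → [ð] (rule 2).
All other segments surface unchanged.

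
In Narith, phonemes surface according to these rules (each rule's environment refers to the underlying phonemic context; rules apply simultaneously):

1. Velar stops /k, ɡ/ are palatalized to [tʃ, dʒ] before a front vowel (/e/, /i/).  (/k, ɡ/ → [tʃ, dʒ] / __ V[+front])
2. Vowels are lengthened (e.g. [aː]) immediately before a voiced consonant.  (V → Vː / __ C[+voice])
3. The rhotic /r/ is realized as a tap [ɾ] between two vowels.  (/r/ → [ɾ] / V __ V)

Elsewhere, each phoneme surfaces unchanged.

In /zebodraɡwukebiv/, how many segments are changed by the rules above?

6

Segments that undergo a rule: /e/ → [eː] (rule 2); /o/ → [oː] (rule 2); /a/ → [aː] (rule 2); /k/ → [tʃ] (rule 1); /e/ → [eː] (rule 2); /i/ → [iː] (rule 2).
All other segments surface unchanged.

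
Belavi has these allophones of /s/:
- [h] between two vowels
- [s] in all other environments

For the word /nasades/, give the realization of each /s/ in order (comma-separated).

Occurrence 1 (position 3): between two vowels → [h].
Occurrence 2 (position 7): no conditioning environment matches → elsewhere allophone [s].

[h], [s]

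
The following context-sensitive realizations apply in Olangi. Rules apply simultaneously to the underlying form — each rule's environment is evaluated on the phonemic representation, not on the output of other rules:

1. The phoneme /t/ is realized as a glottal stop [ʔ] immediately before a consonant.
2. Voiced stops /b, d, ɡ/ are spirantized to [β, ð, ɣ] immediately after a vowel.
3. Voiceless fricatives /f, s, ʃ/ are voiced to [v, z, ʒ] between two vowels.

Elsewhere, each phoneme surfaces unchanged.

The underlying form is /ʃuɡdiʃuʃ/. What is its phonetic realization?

[ʃuɣdiʒuʃ]

/ʃ/ — word-initial; rule 3 does not apply here → [ʃ].
/u/ (between /ʃ/ and /ɡ/): no rule targets it → [u].
/ɡ/ (between /u/ and /d/): immediately after a vowel, so rule 2 applies → [ɣ].
/d/ (between /ɡ/ and /i/): rule 2 targets it, but not immediately after a vowel → unchanged [d].
/i/ — not in any rule's target class → [i].
Rule 3 applies to /ʃ/ (between /i/ and /u/: between two vowels) → [ʒ].
/u/ (between /ʃ/ and /ʃ/): no rule targets it → [u].
/ʃ/ — word-final; rule 3 does not apply here → [ʃ].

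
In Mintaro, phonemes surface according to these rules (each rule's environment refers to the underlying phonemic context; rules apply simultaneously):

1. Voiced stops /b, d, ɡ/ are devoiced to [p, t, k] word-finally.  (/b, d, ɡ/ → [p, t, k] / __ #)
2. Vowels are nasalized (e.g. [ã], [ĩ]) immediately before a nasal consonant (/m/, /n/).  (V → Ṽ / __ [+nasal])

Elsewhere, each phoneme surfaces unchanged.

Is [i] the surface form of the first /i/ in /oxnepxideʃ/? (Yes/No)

Yes

/i/ (between /x/ and /d/): rule 2 targets it, but not before a nasal consonant → unchanged [i].
The actual realization is [i], which matches [i].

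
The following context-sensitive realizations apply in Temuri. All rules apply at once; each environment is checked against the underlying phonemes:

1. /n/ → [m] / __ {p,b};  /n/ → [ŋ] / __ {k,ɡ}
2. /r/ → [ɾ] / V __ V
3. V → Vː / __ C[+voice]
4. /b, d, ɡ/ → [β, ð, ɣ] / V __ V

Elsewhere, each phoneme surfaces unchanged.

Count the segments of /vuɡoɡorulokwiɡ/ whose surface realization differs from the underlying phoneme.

Segments that undergo a rule: /u/ → [uː] (rule 3); /ɡ/ → [ɣ] (rule 4); /o/ → [oː] (rule 3); /ɡ/ → [ɣ] (rule 4); /o/ → [oː] (rule 3); /r/ → [ɾ] (rule 2); /u/ → [uː] (rule 3); /i/ → [iː] (rule 3).
All other segments surface unchanged.

8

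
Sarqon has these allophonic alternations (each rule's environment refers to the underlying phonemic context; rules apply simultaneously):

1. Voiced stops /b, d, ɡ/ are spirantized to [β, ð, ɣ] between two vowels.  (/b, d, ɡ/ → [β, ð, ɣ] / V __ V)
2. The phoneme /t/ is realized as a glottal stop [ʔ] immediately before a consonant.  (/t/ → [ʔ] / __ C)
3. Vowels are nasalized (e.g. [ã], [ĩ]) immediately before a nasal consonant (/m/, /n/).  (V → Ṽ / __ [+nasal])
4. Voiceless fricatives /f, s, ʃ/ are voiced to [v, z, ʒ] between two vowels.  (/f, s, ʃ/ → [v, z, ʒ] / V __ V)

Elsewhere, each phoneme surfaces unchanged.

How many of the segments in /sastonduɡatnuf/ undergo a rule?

Segments that undergo a rule: /o/ → [õ] (rule 3); /ɡ/ → [ɣ] (rule 1); /t/ → [ʔ] (rule 2).
All other segments surface unchanged.

3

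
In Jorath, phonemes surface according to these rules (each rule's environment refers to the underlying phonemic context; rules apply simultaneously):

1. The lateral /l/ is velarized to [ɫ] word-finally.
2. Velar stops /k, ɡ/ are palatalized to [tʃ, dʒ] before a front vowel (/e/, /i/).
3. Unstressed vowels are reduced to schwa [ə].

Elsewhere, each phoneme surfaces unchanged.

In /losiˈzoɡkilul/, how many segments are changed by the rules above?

Segments that undergo a rule: /o/ → [ə] (rule 3); /i/ → [ə] (rule 3); /k/ → [tʃ] (rule 2); /i/ → [ə] (rule 3); /u/ → [ə] (rule 3); /l/ → [ɫ] (rule 1).
All other segments surface unchanged.

6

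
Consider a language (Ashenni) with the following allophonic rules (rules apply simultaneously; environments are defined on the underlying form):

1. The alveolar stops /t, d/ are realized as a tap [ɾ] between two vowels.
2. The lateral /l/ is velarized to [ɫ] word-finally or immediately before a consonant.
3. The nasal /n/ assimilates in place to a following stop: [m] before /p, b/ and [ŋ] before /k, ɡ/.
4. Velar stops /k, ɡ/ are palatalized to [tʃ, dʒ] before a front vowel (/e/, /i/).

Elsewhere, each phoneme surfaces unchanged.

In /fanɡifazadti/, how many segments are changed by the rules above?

2

Segments that undergo a rule: /n/ → [ŋ] (rule 3); /ɡ/ → [dʒ] (rule 4).
All other segments surface unchanged.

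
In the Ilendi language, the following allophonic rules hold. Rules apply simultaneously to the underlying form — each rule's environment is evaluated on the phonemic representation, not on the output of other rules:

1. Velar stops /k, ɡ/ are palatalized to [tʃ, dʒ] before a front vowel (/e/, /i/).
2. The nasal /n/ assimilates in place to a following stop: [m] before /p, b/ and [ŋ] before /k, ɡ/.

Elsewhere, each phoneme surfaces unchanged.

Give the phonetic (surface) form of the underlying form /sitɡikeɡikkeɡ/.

/s/ — not in any rule's target class → [s].
/i/ stays [i].
/t/ (between /i/ and /ɡ/): no rule targets it → [t].
/ɡ/ (between /t/ and /i/) occurs before a front vowel → [dʒ] by rule 1.
/i/ (between /ɡ/ and /k/): no rule targets it → [i].
/k/ meets the environment for rule 1 (before a front vowel) → [tʃ].
/e/ (between /k/ and /ɡ/) is unaffected → [e].
/ɡ/ — between /e/ and /i/, before a front vowel — surfaces as [dʒ] (rule 1).
/i/ (between /ɡ/ and /k/): no rule targets it → [i].
/k/ (between /i/ and /k/): rule 1 targets it, but not before a front vowel → unchanged [k].
/k/ (between /k/ and /e/) occurs before a front vowel → [tʃ] by rule 1.
/e/ (between /k/ and /ɡ/) is unaffected → [e].
/ɡ/ (word-final) fails the environment for rule 1, so it stays [ɡ].

[sitdʒitʃedʒiktʃeɡ]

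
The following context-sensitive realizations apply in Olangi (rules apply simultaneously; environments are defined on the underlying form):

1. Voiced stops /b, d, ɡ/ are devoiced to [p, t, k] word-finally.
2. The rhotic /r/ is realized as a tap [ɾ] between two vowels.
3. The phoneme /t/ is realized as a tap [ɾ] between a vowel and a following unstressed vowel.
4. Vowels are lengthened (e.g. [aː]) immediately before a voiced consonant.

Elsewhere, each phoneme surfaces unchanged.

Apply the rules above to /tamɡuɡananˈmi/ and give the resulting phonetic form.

[taːmɡuːɡaːnaːnˈmi]

/t/ (word-initial) is in the target of rule 3 but the environment (between a vowel and a following unstressed vowel) is not met → [t].
Rule 4 applies to /a/ (between /t/ and /m/: before a voiced consonant) → [aː].
/m/ (between /a/ and /ɡ/) is unaffected → [m].
/ɡ/ (between /m/ and /u/) is in the target of rule 1 but the environment (word-finally) is not met → [ɡ].
/u/ (between /ɡ/ and /ɡ/) occurs before a voiced consonant → [uː] by rule 4.
/ɡ/ (between /u/ and /a/) fails the environment for rule 1, so it stays [ɡ].
/a/ (between /ɡ/ and /n/): before a voiced consonant, so rule 4 applies → [aː].
/n/ stays [n].
/a/ — between /n/ and /n/, before a voiced consonant — surfaces as [aː] (rule 4).
/n/ (between /a/ and /m/) is unaffected → [n].
/m/ (between /n/ and /i/): no rule targets it → [m].
/i/ (word-final) is in the target of rule 4 but the environment (before a voiced consonant) is not met → [i].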